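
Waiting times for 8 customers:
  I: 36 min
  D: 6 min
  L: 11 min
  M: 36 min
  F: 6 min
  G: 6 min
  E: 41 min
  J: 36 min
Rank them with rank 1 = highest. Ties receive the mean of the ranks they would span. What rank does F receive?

Sorted (descending): 41, 36, 36, 36, 11, 6, 6, 6
The 3 values of 36 occupy positions 2–4 → average rank 3.
The 3 values of 6 occupy positions 6–8 → average rank 7.
F has value 6 min → rank 7.

7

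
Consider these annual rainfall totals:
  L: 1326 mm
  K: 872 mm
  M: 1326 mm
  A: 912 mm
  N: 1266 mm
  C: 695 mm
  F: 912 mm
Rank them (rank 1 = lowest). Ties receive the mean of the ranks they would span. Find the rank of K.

Sorted (ascending): 695, 872, 912, 912, 1266, 1326, 1326
The 2 values of 912 occupy positions 3–4 → average rank (3+4)/2 = 3.5.
The 2 values of 1326 occupy positions 6–7 → average rank (6+7)/2 = 6.5.
K has value 872 mm → rank 2.

2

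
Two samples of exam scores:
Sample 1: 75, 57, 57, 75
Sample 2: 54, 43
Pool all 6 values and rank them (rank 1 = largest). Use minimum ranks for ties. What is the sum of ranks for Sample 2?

11

Sorted (descending): 75, 75, 57, 57, 54, 43
The 2 values of 75 occupy positions 1–2 → each gets rank 1.
The 2 values of 57 occupy positions 3–4 → each gets rank 3.
Sample 2 values → pooled ranks: 54→5, 43→6
Rank sum = 5 + 6 = 11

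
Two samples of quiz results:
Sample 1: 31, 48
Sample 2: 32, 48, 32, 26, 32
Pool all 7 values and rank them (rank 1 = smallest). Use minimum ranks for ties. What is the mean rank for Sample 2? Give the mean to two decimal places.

3.20

Sorted (ascending): 26, 31, 32, 32, 32, 48, 48
The 3 values of 32 occupy positions 3–5 → each gets rank 3.
The 2 values of 48 occupy positions 6–7 → each gets rank 6.
Sample 2 values → pooled ranks: 32→3, 48→6, 32→3, 26→1, 32→3
Mean rank = (3 + 6 + 3 + 1 + 3) / 5 = 3.20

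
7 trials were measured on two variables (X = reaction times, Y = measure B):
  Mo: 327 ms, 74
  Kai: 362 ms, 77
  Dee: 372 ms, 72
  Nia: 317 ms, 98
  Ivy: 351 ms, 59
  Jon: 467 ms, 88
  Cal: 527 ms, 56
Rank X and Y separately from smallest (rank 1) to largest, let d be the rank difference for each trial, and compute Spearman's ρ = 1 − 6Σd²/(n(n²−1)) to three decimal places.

Ranks of variable 1: 2, 4, 5, 1, 3, 6, 7
Ranks of variable 2: 4, 5, 3, 7, 2, 6, 1
d = r₁ − r₂: -2, -1, 2, -6, 1, 0, 6
d²: 4, 1, 4, 36, 1, 0, 36; Σd² = 82
ρ = 1 − 6·82/(7·48) = 1 − 492/336 = -0.464

-0.464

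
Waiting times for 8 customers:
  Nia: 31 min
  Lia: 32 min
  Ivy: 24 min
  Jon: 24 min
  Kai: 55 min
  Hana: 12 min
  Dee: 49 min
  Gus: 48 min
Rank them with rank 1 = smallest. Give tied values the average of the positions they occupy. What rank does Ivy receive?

Sorted (ascending): 12, 24, 24, 31, 32, 48, 49, 55
The 2 values of 24 occupy positions 2–3 → average rank (2+3)/2 = 2.5.
Ivy has value 24 min → rank 2.5.

2.5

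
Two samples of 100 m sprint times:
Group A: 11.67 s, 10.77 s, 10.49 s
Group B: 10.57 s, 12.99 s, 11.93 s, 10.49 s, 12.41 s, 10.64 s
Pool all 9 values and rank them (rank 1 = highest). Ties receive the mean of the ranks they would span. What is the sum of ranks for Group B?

27.5

Sorted (descending): 12.99, 12.41, 11.93, 11.67, 10.77, 10.64, 10.57, 10.49, 10.49
The 2 values of 10.49 occupy positions 8–9 → average rank (8+9)/2 = 8.5.
Group B values → pooled ranks: 10.57→7, 12.99→1, 11.93→3, 10.49→8.5, 12.41→2, 10.64→6
Rank sum = 7 + 1 + 3 + 8.5 + 2 + 6 = 27.5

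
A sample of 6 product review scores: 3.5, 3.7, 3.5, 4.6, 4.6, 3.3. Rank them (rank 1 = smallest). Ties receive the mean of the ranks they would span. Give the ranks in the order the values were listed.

Sorted (ascending): 3.3, 3.5, 3.5, 3.7, 4.6, 4.6
The 2 values of 3.5 occupy positions 2–3 → average rank (2+3)/2 = 2.5.
The 2 values of 4.6 occupy positions 5–6 → average rank (5+6)/2 = 5.5.

2.5, 4, 2.5, 5.5, 5.5, 1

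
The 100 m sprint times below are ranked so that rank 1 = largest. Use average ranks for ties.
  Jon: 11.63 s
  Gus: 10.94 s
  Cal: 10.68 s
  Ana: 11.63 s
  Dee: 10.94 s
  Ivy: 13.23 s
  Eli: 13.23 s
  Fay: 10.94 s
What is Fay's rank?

Sorted (descending): 13.23, 13.23, 11.63, 11.63, 10.94, 10.94, 10.94, 10.68
The 2 values of 13.23 occupy positions 1–2 → average rank (1+2)/2 = 1.5.
The 2 values of 11.63 occupy positions 3–4 → average rank (3+4)/2 = 3.5.
The 3 values of 10.94 occupy positions 5–7 → average rank 6.
Fay has value 10.94 s → rank 6.

6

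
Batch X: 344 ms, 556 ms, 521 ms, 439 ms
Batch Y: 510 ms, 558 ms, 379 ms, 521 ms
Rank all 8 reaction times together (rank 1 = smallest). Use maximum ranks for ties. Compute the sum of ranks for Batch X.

Sorted (ascending): 344, 379, 439, 510, 521, 521, 556, 558
The 2 values of 521 occupy positions 5–6 → each gets rank 6.
Batch X values → pooled ranks: 344→1, 556→7, 521→6, 439→3
Rank sum = 1 + 7 + 6 + 3 = 17

17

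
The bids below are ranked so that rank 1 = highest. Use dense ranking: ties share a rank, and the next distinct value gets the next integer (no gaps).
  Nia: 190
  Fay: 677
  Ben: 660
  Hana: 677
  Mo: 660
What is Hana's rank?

1

Sorted (descending): 677, 677, 660, 660, 190
The 2 values of 677 share dense rank 1.
The 2 values of 660 share dense rank 2.
Remaining distinct values take the next consecutive integers.
Hana has value 677 → rank 1.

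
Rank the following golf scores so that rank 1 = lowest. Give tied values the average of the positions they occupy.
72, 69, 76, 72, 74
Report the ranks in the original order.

Sorted (ascending): 69, 72, 72, 74, 76
The 2 values of 72 occupy positions 2–3 → average rank (2+3)/2 = 2.5.

2.5, 1, 5, 2.5, 4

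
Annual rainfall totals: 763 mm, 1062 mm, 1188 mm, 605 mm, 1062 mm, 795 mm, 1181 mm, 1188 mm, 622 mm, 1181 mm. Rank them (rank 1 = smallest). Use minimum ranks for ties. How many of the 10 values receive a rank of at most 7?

Sorted (ascending): 605, 622, 763, 795, 1062, 1062, 1181, 1181, 1188, 1188
The 2 values of 1062 occupy positions 5–6 → each gets rank 5.
The 2 values of 1181 occupy positions 7–8 → each gets rank 7.
The 2 values of 1188 occupy positions 9–10 → each gets rank 9.
Ranks ≤ 7: {1, 2, 3, 4, 5, 5, 7, 7} → 8 values.

8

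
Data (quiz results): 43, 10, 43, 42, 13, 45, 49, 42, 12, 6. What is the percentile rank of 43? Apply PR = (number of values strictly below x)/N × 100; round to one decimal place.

60.0

N = 10.
Strictly below 43: 6. Equal to 43: 2.
PR = 6/10 × 100 = 60.0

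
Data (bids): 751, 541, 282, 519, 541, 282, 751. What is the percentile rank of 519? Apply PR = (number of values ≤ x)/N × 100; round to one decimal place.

N = 7.
Strictly below 519: 2. Equal to 519: 1.
PR = 3/7 × 100 = 42.9

42.9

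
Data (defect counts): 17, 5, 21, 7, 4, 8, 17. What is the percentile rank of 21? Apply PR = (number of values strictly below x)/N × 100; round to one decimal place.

85.7

N = 7.
Strictly below 21: 6. Equal to 21: 1.
PR = 6/7 × 100 = 85.7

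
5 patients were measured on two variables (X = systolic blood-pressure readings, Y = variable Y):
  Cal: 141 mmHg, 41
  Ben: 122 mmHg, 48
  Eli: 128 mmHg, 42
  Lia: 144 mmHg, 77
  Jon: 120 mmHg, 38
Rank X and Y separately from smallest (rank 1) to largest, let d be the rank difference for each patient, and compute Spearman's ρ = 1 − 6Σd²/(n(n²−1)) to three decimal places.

0.600

Ranks of variable 1: 4, 2, 3, 5, 1
Ranks of variable 2: 2, 4, 3, 5, 1
d = r₁ − r₂: 2, -2, 0, 0, 0
d²: 4, 4, 0, 0, 0; Σd² = 8
ρ = 1 − 6·8/(5·24) = 1 − 48/120 = 0.600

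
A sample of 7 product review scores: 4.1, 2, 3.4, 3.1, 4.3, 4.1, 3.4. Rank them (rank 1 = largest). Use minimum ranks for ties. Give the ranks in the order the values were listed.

2, 7, 4, 6, 1, 2, 4

Sorted (descending): 4.3, 4.1, 4.1, 3.4, 3.4, 3.1, 2
The 2 values of 4.1 occupy positions 2–3 → each gets rank 2.
The 2 values of 3.4 occupy positions 4–5 → each gets rank 4.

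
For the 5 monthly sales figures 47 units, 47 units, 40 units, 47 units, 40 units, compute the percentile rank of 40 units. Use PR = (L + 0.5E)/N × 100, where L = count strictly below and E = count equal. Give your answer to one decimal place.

20.0

N = 5.
Strictly below 40: 0. Equal to 40: 2.
PR = (0 + 0.5·2)/5 × 100 = 20.0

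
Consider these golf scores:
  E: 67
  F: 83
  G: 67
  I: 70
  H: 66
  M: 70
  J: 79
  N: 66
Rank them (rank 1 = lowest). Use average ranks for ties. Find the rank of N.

1.5

Sorted (ascending): 66, 66, 67, 67, 70, 70, 79, 83
The 2 values of 66 occupy positions 1–2 → average rank (1+2)/2 = 1.5.
The 2 values of 67 occupy positions 3–4 → average rank (3+4)/2 = 3.5.
The 2 values of 70 occupy positions 5–6 → average rank (5+6)/2 = 5.5.
N has value 66 → rank 1.5.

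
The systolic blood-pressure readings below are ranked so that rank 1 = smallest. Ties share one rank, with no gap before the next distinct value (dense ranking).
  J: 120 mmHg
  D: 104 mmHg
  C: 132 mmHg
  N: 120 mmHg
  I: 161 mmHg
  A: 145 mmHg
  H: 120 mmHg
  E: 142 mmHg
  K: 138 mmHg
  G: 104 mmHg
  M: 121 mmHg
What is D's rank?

Sorted (ascending): 104, 104, 120, 120, 120, 121, 132, 138, 142, 145, 161
The 2 values of 104 share dense rank 1.
The 3 values of 120 share dense rank 2.
Remaining distinct values take the next consecutive integers.
D has value 104 mmHg → rank 1.

1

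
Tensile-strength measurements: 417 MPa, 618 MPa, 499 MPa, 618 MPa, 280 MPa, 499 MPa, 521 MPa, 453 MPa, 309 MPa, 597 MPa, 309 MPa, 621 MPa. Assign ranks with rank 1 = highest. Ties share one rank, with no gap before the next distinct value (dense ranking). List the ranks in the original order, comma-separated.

Sorted (descending): 621, 618, 618, 597, 521, 499, 499, 453, 417, 309, 309, 280
The 2 values of 618 share dense rank 2.
The 2 values of 499 share dense rank 5.
The 2 values of 309 share dense rank 8.
Remaining distinct values take the next consecutive integers.

7, 2, 5, 2, 9, 5, 4, 6, 8, 3, 8, 1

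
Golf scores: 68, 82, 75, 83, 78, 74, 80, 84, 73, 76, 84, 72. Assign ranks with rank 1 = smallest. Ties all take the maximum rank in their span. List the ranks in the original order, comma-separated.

1, 9, 5, 10, 7, 4, 8, 12, 3, 6, 12, 2

Sorted (ascending): 68, 72, 73, 74, 75, 76, 78, 80, 82, 83, 84, 84
The 2 values of 84 occupy positions 11–12 → each gets rank 12.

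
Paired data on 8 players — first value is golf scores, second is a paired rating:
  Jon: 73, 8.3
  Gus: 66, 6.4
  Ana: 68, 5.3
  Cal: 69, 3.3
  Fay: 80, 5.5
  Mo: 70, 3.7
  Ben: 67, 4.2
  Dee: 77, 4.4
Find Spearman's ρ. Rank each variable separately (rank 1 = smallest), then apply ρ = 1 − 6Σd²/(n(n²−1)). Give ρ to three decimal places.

Ranks of variable 1: 6, 1, 3, 4, 8, 5, 2, 7
Ranks of variable 2: 8, 7, 5, 1, 6, 2, 3, 4
d = r₁ − r₂: -2, -6, -2, 3, 2, 3, -1, 3
d²: 4, 36, 4, 9, 4, 9, 1, 9; Σd² = 76
ρ = 1 − 6·76/(8·63) = 1 − 456/504 = 0.095

0.095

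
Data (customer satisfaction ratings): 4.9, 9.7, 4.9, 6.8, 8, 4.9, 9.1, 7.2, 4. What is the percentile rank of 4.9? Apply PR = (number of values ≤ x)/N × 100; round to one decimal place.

N = 9.
Strictly below 4.9: 1. Equal to 4.9: 3.
PR = 4/9 × 100 = 44.4

44.4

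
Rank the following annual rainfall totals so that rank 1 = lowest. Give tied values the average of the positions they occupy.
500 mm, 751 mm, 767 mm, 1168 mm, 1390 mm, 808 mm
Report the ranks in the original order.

Sorted (ascending): 500, 751, 767, 808, 1168, 1390
No ties — each value takes its position as its rank.

1, 2, 3, 5, 6, 4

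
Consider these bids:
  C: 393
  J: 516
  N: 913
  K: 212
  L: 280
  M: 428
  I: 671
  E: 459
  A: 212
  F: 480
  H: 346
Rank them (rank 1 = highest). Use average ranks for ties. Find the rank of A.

Sorted (descending): 913, 671, 516, 480, 459, 428, 393, 346, 280, 212, 212
The 2 values of 212 occupy positions 10–11 → average rank (10+11)/2 = 10.5.
A has value 212 → rank 10.5.

10.5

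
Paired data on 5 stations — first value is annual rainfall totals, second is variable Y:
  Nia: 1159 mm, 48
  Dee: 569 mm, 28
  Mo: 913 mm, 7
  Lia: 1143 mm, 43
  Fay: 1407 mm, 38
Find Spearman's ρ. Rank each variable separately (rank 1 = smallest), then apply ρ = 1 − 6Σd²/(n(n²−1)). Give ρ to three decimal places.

Ranks of variable 1: 4, 1, 2, 3, 5
Ranks of variable 2: 5, 2, 1, 4, 3
d = r₁ − r₂: -1, -1, 1, -1, 2
d²: 1, 1, 1, 1, 4; Σd² = 8
ρ = 1 − 6·8/(5·24) = 1 − 48/120 = 0.600

0.600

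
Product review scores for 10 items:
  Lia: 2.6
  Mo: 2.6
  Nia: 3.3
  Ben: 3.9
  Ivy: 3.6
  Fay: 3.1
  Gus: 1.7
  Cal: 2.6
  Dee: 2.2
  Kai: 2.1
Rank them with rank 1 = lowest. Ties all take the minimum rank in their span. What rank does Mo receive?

Sorted (ascending): 1.7, 2.1, 2.2, 2.6, 2.6, 2.6, 3.1, 3.3, 3.6, 3.9
The 3 values of 2.6 occupy positions 4–6 → each gets rank 4.
Mo has value 2.6 → rank 4.

4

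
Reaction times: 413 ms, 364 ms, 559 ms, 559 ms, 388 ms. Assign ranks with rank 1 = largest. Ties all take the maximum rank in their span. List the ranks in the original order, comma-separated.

3, 5, 2, 2, 4

Sorted (descending): 559, 559, 413, 388, 364
The 2 values of 559 occupy positions 1–2 → each gets rank 2.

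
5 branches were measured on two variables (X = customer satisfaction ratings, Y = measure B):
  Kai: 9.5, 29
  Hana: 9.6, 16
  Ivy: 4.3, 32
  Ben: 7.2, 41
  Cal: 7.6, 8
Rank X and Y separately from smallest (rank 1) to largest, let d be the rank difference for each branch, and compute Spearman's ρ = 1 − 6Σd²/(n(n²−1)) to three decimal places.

-0.600

Ranks of variable 1: 4, 5, 1, 2, 3
Ranks of variable 2: 3, 2, 4, 5, 1
d = r₁ − r₂: 1, 3, -3, -3, 2
d²: 1, 9, 9, 9, 4; Σd² = 32
ρ = 1 − 6·32/(5·24) = 1 − 192/120 = -0.600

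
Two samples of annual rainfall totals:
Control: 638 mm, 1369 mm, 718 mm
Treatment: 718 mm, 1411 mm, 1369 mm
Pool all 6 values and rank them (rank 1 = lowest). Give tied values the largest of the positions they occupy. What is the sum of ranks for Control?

Sorted (ascending): 638, 718, 718, 1369, 1369, 1411
The 2 values of 718 occupy positions 2–3 → each gets rank 3.
The 2 values of 1369 occupy positions 4–5 → each gets rank 5.
Control values → pooled ranks: 638→1, 1369→5, 718→3
Rank sum = 1 + 5 + 3 = 9

9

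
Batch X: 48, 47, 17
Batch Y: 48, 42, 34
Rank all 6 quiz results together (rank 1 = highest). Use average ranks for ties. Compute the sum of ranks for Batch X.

Sorted (descending): 48, 48, 47, 42, 34, 17
The 2 values of 48 occupy positions 1–2 → average rank (1+2)/2 = 1.5.
Batch X values → pooled ranks: 48→1.5, 47→3, 17→6
Rank sum = 1.5 + 3 + 6 = 10.5

10.5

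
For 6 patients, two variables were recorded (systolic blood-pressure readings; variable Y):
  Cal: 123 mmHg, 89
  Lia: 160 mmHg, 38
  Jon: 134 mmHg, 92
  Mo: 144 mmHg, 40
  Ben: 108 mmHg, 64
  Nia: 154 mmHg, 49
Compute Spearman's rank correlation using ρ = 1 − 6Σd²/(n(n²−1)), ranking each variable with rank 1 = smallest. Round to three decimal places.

-0.714

Ranks of variable 1: 2, 6, 3, 4, 1, 5
Ranks of variable 2: 5, 1, 6, 2, 4, 3
d = r₁ − r₂: -3, 5, -3, 2, -3, 2
d²: 9, 25, 9, 4, 9, 4; Σd² = 60
ρ = 1 − 6·60/(6·35) = 1 − 360/210 = -0.714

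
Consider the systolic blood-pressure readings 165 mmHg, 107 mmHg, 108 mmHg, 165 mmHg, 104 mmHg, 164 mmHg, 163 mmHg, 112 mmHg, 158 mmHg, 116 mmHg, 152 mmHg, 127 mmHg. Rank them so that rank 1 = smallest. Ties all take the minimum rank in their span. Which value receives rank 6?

127

Sorted (ascending): 104, 107, 108, 112, 116, 127, 152, 158, 163, 164, 165, 165
The 2 values of 165 occupy positions 11–12 → each gets rank 11.
Rank 6 → value 127.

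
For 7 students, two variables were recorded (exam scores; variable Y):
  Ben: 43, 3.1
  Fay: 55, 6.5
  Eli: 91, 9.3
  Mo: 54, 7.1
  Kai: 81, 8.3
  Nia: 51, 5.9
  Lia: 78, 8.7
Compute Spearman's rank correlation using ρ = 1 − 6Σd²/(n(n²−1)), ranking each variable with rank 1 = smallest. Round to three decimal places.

0.929

Ranks of variable 1: 1, 4, 7, 3, 6, 2, 5
Ranks of variable 2: 1, 3, 7, 4, 5, 2, 6
d = r₁ − r₂: 0, 1, 0, -1, 1, 0, -1
d²: 0, 1, 0, 1, 1, 0, 1; Σd² = 4
ρ = 1 − 6·4/(7·48) = 1 − 24/336 = 0.929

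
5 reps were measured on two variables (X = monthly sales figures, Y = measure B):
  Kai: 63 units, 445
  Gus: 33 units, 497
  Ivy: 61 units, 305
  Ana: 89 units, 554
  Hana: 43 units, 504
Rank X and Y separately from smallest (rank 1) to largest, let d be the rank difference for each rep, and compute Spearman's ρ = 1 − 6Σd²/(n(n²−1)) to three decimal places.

Ranks of variable 1: 4, 1, 3, 5, 2
Ranks of variable 2: 2, 3, 1, 5, 4
d = r₁ − r₂: 2, -2, 2, 0, -2
d²: 4, 4, 4, 0, 4; Σd² = 16
ρ = 1 − 6·16/(5·24) = 1 − 96/120 = 0.200

0.200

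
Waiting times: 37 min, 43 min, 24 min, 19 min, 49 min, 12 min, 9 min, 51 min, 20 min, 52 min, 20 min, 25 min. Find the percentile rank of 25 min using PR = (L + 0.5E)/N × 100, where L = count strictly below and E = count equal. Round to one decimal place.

54.2

N = 12.
Strictly below 25: 6. Equal to 25: 1.
PR = (6 + 0.5·1)/12 × 100 = 54.2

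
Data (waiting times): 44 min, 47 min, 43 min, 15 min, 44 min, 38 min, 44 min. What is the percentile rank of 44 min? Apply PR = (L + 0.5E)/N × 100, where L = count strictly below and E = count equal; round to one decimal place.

64.3

N = 7.
Strictly below 44: 3. Equal to 44: 3.
PR = (3 + 0.5·3)/7 × 100 = 64.3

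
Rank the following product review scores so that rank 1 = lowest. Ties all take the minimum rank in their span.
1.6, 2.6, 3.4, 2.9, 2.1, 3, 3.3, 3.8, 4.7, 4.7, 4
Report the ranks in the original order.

1, 3, 7, 4, 2, 5, 6, 8, 10, 10, 9

Sorted (ascending): 1.6, 2.1, 2.6, 2.9, 3, 3.3, 3.4, 3.8, 4, 4.7, 4.7
The 2 values of 4.7 occupy positions 10–11 → each gets rank 10.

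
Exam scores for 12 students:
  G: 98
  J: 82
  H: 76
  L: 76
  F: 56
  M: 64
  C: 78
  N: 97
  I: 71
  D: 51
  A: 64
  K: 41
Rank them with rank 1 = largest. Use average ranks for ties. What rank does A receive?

8.5

Sorted (descending): 98, 97, 82, 78, 76, 76, 71, 64, 64, 56, 51, 41
The 2 values of 76 occupy positions 5–6 → average rank (5+6)/2 = 5.5.
The 2 values of 64 occupy positions 8–9 → average rank (8+9)/2 = 8.5.
A has value 64 → rank 8.5.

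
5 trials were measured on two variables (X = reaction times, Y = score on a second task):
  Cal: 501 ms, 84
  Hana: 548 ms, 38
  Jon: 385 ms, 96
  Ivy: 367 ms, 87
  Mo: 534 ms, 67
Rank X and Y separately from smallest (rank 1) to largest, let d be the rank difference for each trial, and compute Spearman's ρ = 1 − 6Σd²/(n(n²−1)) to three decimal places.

Ranks of variable 1: 3, 5, 2, 1, 4
Ranks of variable 2: 3, 1, 5, 4, 2
d = r₁ − r₂: 0, 4, -3, -3, 2
d²: 0, 16, 9, 9, 4; Σd² = 38
ρ = 1 − 6·38/(5·24) = 1 − 228/120 = -0.900

-0.900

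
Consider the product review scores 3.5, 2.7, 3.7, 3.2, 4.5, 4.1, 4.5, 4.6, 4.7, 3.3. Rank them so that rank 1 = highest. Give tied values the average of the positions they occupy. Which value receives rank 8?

Sorted (descending): 4.7, 4.6, 4.5, 4.5, 4.1, 3.7, 3.5, 3.3, 3.2, 2.7
The 2 values of 4.5 occupy positions 3–4 → average rank (3+4)/2 = 3.5.
Rank 8 → value 3.3.

3.3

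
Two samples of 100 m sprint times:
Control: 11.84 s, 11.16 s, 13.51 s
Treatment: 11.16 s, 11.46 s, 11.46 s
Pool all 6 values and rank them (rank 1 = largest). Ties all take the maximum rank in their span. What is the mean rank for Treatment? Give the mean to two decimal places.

4.67

Sorted (descending): 13.51, 11.84, 11.46, 11.46, 11.16, 11.16
The 2 values of 11.46 occupy positions 3–4 → each gets rank 4.
The 2 values of 11.16 occupy positions 5–6 → each gets rank 6.
Treatment values → pooled ranks: 11.16→6, 11.46→4, 11.46→4
Mean rank = (6 + 4 + 4) / 3 = 4.67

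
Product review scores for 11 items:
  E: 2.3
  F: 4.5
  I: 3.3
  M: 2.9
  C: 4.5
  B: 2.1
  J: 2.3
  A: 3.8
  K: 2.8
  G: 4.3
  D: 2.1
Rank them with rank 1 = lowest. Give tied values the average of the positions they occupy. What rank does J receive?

Sorted (ascending): 2.1, 2.1, 2.3, 2.3, 2.8, 2.9, 3.3, 3.8, 4.3, 4.5, 4.5
The 2 values of 2.1 occupy positions 1–2 → average rank (1+2)/2 = 1.5.
The 2 values of 2.3 occupy positions 3–4 → average rank (3+4)/2 = 3.5.
The 2 values of 4.5 occupy positions 10–11 → average rank (10+11)/2 = 10.5.
J has value 2.3 → rank 3.5.

3.5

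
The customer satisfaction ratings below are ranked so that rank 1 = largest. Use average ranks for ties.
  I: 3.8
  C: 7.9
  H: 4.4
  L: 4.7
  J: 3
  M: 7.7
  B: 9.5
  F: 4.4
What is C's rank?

2

Sorted (descending): 9.5, 7.9, 7.7, 4.7, 4.4, 4.4, 3.8, 3
The 2 values of 4.4 occupy positions 5–6 → average rank (5+6)/2 = 5.5.
C has value 7.9 → rank 2.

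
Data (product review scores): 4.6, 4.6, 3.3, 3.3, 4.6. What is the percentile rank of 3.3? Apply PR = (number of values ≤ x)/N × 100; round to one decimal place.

40.0

N = 5.
Strictly below 3.3: 0. Equal to 3.3: 2.
PR = 2/5 × 100 = 40.0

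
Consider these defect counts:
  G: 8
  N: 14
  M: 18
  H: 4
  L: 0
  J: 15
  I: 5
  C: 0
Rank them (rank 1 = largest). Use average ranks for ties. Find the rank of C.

7.5

Sorted (descending): 18, 15, 14, 8, 5, 4, 0, 0
The 2 values of 0 occupy positions 7–8 → average rank (7+8)/2 = 7.5.
C has value 0 → rank 7.5.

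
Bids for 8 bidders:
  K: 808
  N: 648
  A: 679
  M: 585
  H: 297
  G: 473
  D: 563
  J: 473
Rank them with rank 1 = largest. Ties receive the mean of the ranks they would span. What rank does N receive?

Sorted (descending): 808, 679, 648, 585, 563, 473, 473, 297
The 2 values of 473 occupy positions 6–7 → average rank (6+7)/2 = 6.5.
N has value 648 → rank 3.

3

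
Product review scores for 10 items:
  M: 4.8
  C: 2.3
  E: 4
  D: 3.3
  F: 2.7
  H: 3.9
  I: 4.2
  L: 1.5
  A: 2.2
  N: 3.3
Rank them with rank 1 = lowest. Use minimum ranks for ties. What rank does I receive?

Sorted (ascending): 1.5, 2.2, 2.3, 2.7, 3.3, 3.3, 3.9, 4, 4.2, 4.8
The 2 values of 3.3 occupy positions 5–6 → each gets rank 5.
I has value 4.2 → rank 9.

9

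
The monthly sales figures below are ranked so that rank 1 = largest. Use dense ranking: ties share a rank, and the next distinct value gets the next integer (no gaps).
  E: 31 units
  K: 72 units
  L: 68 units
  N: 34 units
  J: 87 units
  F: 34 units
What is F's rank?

4

Sorted (descending): 87, 72, 68, 34, 34, 31
The 2 values of 34 share dense rank 4.
Remaining distinct values take the next consecutive integers.
F has value 34 units → rank 4.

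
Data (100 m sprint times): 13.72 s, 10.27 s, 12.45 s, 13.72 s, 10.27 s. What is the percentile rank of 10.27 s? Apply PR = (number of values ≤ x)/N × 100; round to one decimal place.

40.0

N = 5.
Strictly below 10.27: 0. Equal to 10.27: 2.
PR = 2/5 × 100 = 40.0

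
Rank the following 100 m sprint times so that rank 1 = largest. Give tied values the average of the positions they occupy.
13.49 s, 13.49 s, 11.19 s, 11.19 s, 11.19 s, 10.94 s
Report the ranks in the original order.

Sorted (descending): 13.49, 13.49, 11.19, 11.19, 11.19, 10.94
The 2 values of 13.49 occupy positions 1–2 → average rank (1+2)/2 = 1.5.
The 3 values of 11.19 occupy positions 3–5 → average rank 4.

1.5, 1.5, 4, 4, 4, 6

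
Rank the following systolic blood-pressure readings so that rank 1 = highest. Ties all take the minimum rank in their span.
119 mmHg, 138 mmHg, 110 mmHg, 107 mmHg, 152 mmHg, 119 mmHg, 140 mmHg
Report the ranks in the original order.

Sorted (descending): 152, 140, 138, 119, 119, 110, 107
The 2 values of 119 occupy positions 4–5 → each gets rank 4.

4, 3, 6, 7, 1, 4, 2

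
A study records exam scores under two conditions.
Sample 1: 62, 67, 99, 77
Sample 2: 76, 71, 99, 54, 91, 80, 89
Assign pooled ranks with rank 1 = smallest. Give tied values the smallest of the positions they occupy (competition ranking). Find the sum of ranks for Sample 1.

Sorted (ascending): 54, 62, 67, 71, 76, 77, 80, 89, 91, 99, 99
The 2 values of 99 occupy positions 10–11 → each gets rank 10.
Sample 1 values → pooled ranks: 62→2, 67→3, 99→10, 77→6
Rank sum = 2 + 3 + 10 + 6 = 21

21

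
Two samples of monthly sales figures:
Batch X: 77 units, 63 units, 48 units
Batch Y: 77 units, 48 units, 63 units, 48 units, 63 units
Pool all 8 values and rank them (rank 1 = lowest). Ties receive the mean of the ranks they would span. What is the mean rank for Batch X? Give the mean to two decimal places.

4.83

Sorted (ascending): 48, 48, 48, 63, 63, 63, 77, 77
The 3 values of 48 occupy positions 1–3 → average rank 2.
The 3 values of 63 occupy positions 4–6 → average rank 5.
The 2 values of 77 occupy positions 7–8 → average rank (7+8)/2 = 7.5.
Batch X values → pooled ranks: 77→7.5, 63→5, 48→2
Mean rank = (7.5 + 5 + 2) / 3 = 4.83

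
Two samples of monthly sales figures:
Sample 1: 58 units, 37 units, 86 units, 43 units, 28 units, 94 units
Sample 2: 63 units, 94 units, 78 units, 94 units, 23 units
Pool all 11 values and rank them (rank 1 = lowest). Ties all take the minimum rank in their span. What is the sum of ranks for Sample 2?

32

Sorted (ascending): 23, 28, 37, 43, 58, 63, 78, 86, 94, 94, 94
The 3 values of 94 occupy positions 9–11 → each gets rank 9.
Sample 2 values → pooled ranks: 63→6, 94→9, 78→7, 94→9, 23→1
Rank sum = 6 + 9 + 7 + 9 + 1 = 32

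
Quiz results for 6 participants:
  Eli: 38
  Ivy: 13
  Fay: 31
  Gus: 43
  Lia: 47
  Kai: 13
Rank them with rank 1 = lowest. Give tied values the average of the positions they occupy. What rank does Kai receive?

1.5

Sorted (ascending): 13, 13, 31, 38, 43, 47
The 2 values of 13 occupy positions 1–2 → average rank (1+2)/2 = 1.5.
Kai has value 13 → rank 1.5.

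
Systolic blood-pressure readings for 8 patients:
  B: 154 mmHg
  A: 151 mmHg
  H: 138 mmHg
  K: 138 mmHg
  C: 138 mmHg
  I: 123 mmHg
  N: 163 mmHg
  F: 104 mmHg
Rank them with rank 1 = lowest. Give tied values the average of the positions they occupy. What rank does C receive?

Sorted (ascending): 104, 123, 138, 138, 138, 151, 154, 163
The 3 values of 138 occupy positions 3–5 → average rank 4.
C has value 138 mmHg → rank 4.

4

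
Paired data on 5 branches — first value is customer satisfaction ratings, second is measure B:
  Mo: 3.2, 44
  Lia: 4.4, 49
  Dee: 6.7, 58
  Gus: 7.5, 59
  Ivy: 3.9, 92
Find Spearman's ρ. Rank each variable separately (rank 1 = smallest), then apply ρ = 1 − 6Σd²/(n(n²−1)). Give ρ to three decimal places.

0.400

Ranks of variable 1: 1, 3, 4, 5, 2
Ranks of variable 2: 1, 2, 3, 4, 5
d = r₁ − r₂: 0, 1, 1, 1, -3
d²: 0, 1, 1, 1, 9; Σd² = 12
ρ = 1 − 6·12/(5·24) = 1 − 72/120 = 0.400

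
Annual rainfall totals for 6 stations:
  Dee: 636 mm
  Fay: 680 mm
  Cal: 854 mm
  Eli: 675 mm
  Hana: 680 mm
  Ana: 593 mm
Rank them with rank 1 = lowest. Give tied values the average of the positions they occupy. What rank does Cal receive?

6

Sorted (ascending): 593, 636, 675, 680, 680, 854
The 2 values of 680 occupy positions 4–5 → average rank (4+5)/2 = 4.5.
Cal has value 854 mm → rank 6.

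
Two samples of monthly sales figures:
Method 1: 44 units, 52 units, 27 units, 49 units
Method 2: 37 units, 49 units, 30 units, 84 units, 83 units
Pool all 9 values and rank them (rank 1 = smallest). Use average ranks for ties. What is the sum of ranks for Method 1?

Sorted (ascending): 27, 30, 37, 44, 49, 49, 52, 83, 84
The 2 values of 49 occupy positions 5–6 → average rank (5+6)/2 = 5.5.
Method 1 values → pooled ranks: 44→4, 52→7, 27→1, 49→5.5
Rank sum = 4 + 7 + 1 + 5.5 = 17.5

17.5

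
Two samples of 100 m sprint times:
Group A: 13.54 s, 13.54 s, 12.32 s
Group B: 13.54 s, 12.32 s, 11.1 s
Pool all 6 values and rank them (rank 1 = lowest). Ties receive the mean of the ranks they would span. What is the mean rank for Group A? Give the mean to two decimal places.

Sorted (ascending): 11.1, 12.32, 12.32, 13.54, 13.54, 13.54
The 2 values of 12.32 occupy positions 2–3 → average rank (2+3)/2 = 2.5.
The 3 values of 13.54 occupy positions 4–6 → average rank 5.
Group A values → pooled ranks: 13.54→5, 13.54→5, 12.32→2.5
Mean rank = (5 + 5 + 2.5) / 3 = 4.17

4.17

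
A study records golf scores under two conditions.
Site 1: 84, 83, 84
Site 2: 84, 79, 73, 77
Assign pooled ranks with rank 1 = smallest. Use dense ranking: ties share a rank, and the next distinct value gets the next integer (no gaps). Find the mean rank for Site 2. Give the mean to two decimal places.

2.75

Sorted (ascending): 73, 77, 79, 83, 84, 84, 84
The 3 values of 84 share dense rank 5.
Remaining distinct values take the next consecutive integers.
Site 2 values → pooled ranks: 84→5, 79→3, 73→1, 77→2
Mean rank = (5 + 3 + 1 + 2) / 4 = 2.75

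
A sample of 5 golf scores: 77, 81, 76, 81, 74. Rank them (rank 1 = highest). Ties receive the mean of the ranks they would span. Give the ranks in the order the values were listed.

Sorted (descending): 81, 81, 77, 76, 74
The 2 values of 81 occupy positions 1–2 → average rank (1+2)/2 = 1.5.

3, 1.5, 4, 1.5, 5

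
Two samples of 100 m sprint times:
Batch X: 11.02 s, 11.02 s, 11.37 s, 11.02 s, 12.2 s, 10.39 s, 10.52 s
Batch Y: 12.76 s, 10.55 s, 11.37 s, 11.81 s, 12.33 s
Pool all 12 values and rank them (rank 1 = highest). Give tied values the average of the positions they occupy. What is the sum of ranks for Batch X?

55.5

Sorted (descending): 12.76, 12.33, 12.2, 11.81, 11.37, 11.37, 11.02, 11.02, 11.02, 10.55, 10.52, 10.39
The 2 values of 11.37 occupy positions 5–6 → average rank (5+6)/2 = 5.5.
The 3 values of 11.02 occupy positions 7–9 → average rank 8.
Batch X values → pooled ranks: 11.02→8, 11.02→8, 11.37→5.5, 11.02→8, 12.2→3, 10.39→12, 10.52→11
Rank sum = 8 + 8 + 5.5 + 8 + 3 + 12 + 11 = 55.5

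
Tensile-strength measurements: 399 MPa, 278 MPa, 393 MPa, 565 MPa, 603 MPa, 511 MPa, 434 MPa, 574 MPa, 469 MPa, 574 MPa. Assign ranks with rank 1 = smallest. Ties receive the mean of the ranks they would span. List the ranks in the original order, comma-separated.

Sorted (ascending): 278, 393, 399, 434, 469, 511, 565, 574, 574, 603
The 2 values of 574 occupy positions 8–9 → average rank (8+9)/2 = 8.5.

3, 1, 2, 7, 10, 6, 4, 8.5, 5, 8.5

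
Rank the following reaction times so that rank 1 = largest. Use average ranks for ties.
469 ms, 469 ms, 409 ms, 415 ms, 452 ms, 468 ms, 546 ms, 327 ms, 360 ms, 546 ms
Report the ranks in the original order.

3.5, 3.5, 8, 7, 6, 5, 1.5, 10, 9, 1.5

Sorted (descending): 546, 546, 469, 469, 468, 452, 415, 409, 360, 327
The 2 values of 546 occupy positions 1–2 → average rank (1+2)/2 = 1.5.
The 2 values of 469 occupy positions 3–4 → average rank (3+4)/2 = 3.5.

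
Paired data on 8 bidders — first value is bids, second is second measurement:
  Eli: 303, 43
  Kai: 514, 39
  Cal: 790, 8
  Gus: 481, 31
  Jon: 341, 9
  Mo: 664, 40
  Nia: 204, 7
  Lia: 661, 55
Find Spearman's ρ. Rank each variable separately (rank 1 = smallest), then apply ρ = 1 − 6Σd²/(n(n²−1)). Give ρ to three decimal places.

0.214

Ranks of variable 1: 2, 5, 8, 4, 3, 7, 1, 6
Ranks of variable 2: 7, 5, 2, 4, 3, 6, 1, 8
d = r₁ − r₂: -5, 0, 6, 0, 0, 1, 0, -2
d²: 25, 0, 36, 0, 0, 1, 0, 4; Σd² = 66
ρ = 1 − 6·66/(8·63) = 1 − 396/504 = 0.214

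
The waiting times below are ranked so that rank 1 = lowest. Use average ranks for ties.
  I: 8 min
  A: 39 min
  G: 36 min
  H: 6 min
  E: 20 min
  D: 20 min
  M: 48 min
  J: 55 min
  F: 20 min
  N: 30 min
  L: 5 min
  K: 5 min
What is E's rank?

6

Sorted (ascending): 5, 5, 6, 8, 20, 20, 20, 30, 36, 39, 48, 55
The 2 values of 5 occupy positions 1–2 → average rank (1+2)/2 = 1.5.
The 3 values of 20 occupy positions 5–7 → average rank 6.
E has value 20 min → rank 6.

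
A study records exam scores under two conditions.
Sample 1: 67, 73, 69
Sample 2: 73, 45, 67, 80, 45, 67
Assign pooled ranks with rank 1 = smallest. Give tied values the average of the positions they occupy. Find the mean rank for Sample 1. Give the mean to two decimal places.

Sorted (ascending): 45, 45, 67, 67, 67, 69, 73, 73, 80
The 2 values of 45 occupy positions 1–2 → average rank (1+2)/2 = 1.5.
The 3 values of 67 occupy positions 3–5 → average rank 4.
The 2 values of 73 occupy positions 7–8 → average rank (7+8)/2 = 7.5.
Sample 1 values → pooled ranks: 67→4, 73→7.5, 69→6
Mean rank = (4 + 7.5 + 6) / 3 = 5.83

5.83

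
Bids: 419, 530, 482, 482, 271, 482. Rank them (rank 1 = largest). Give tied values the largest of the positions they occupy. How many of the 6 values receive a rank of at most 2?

Sorted (descending): 530, 482, 482, 482, 419, 271
The 3 values of 482 occupy positions 2–4 → each gets rank 4.
Ranks ≤ 2: {1} → 1 value.

1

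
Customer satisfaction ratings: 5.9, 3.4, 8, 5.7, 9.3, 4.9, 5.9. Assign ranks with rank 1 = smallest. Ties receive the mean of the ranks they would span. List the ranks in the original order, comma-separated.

4.5, 1, 6, 3, 7, 2, 4.5

Sorted (ascending): 3.4, 4.9, 5.7, 5.9, 5.9, 8, 9.3
The 2 values of 5.9 occupy positions 4–5 → average rank (4+5)/2 = 4.5.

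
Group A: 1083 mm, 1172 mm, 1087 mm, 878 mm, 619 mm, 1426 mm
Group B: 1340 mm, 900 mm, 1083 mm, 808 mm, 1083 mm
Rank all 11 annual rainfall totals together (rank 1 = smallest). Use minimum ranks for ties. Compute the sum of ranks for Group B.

26

Sorted (ascending): 619, 808, 878, 900, 1083, 1083, 1083, 1087, 1172, 1340, 1426
The 3 values of 1083 occupy positions 5–7 → each gets rank 5.
Group B values → pooled ranks: 1340→10, 900→4, 1083→5, 808→2, 1083→5
Rank sum = 10 + 4 + 5 + 2 + 5 = 26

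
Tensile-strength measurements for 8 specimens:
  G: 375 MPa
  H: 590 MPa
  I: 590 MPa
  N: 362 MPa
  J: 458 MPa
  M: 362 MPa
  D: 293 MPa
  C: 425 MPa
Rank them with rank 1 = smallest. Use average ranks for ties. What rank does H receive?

Sorted (ascending): 293, 362, 362, 375, 425, 458, 590, 590
The 2 values of 362 occupy positions 2–3 → average rank (2+3)/2 = 2.5.
The 2 values of 590 occupy positions 7–8 → average rank (7+8)/2 = 7.5.
H has value 590 MPa → rank 7.5.

7.5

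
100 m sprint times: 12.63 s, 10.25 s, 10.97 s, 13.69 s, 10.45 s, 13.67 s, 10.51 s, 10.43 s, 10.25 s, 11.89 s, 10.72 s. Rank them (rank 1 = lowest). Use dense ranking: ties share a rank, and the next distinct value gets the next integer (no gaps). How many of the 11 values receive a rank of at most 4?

Sorted (ascending): 10.25, 10.25, 10.43, 10.45, 10.51, 10.72, 10.97, 11.89, 12.63, 13.67, 13.69
The 2 values of 10.25 share dense rank 1.
Remaining distinct values take the next consecutive integers.
Ranks ≤ 4: {1, 1, 2, 3, 4} → 5 values.

5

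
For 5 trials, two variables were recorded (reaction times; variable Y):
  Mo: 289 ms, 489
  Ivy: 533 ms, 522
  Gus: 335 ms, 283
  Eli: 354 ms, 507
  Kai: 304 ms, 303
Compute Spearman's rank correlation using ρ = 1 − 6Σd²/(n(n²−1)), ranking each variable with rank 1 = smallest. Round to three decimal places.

0.600

Ranks of variable 1: 1, 5, 3, 4, 2
Ranks of variable 2: 3, 5, 1, 4, 2
d = r₁ − r₂: -2, 0, 2, 0, 0
d²: 4, 0, 4, 0, 0; Σd² = 8
ρ = 1 − 6·8/(5·24) = 1 − 48/120 = 0.600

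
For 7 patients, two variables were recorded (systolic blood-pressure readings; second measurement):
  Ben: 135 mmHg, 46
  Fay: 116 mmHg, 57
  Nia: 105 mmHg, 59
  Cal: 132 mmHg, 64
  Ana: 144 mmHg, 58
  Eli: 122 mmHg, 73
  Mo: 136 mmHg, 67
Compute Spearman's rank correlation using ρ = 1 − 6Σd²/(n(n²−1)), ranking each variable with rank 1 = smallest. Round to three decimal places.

-0.036

Ranks of variable 1: 5, 2, 1, 4, 7, 3, 6
Ranks of variable 2: 1, 2, 4, 5, 3, 7, 6
d = r₁ − r₂: 4, 0, -3, -1, 4, -4, 0
d²: 16, 0, 9, 1, 16, 16, 0; Σd² = 58
ρ = 1 − 6·58/(7·48) = 1 − 348/336 = -0.036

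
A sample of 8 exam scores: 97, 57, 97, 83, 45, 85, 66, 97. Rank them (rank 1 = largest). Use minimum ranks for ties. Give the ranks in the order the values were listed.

1, 7, 1, 5, 8, 4, 6, 1

Sorted (descending): 97, 97, 97, 85, 83, 66, 57, 45
The 3 values of 97 occupy positions 1–3 → each gets rank 1.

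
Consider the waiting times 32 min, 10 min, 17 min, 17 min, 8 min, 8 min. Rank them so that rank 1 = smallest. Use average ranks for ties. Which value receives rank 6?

32

Sorted (ascending): 8, 8, 10, 17, 17, 32
The 2 values of 8 occupy positions 1–2 → average rank (1+2)/2 = 1.5.
The 2 values of 17 occupy positions 4–5 → average rank (4+5)/2 = 4.5.
Rank 6 → value 32.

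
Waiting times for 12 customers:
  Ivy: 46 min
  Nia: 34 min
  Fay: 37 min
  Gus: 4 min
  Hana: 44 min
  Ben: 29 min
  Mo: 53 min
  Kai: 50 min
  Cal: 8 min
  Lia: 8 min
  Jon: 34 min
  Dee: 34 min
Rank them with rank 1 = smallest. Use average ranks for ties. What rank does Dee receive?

6

Sorted (ascending): 4, 8, 8, 29, 34, 34, 34, 37, 44, 46, 50, 53
The 2 values of 8 occupy positions 2–3 → average rank (2+3)/2 = 2.5.
The 3 values of 34 occupy positions 5–7 → average rank 6.
Dee has value 34 min → rank 6.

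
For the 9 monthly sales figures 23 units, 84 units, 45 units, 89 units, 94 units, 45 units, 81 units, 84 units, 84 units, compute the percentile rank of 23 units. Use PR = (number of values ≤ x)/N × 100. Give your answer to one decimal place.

N = 9.
Strictly below 23: 0. Equal to 23: 1.
PR = 1/9 × 100 = 11.1

11.1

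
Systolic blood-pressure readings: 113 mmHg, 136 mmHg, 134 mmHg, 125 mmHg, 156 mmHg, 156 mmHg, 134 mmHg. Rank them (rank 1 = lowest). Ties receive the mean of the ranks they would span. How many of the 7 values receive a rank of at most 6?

Sorted (ascending): 113, 125, 134, 134, 136, 156, 156
The 2 values of 134 occupy positions 3–4 → average rank (3+4)/2 = 3.5.
The 2 values of 156 occupy positions 6–7 → average rank (6+7)/2 = 6.5.
Ranks ≤ 6: {1, 2, 3.5, 3.5, 5} → 5 values.

5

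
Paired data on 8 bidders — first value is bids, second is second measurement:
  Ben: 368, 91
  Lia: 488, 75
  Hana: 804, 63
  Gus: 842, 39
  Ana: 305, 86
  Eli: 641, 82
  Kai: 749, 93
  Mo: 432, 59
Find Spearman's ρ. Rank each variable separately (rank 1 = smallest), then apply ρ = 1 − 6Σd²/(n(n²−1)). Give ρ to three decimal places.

-0.429

Ranks of variable 1: 2, 4, 7, 8, 1, 5, 6, 3
Ranks of variable 2: 7, 4, 3, 1, 6, 5, 8, 2
d = r₁ − r₂: -5, 0, 4, 7, -5, 0, -2, 1
d²: 25, 0, 16, 49, 25, 0, 4, 1; Σd² = 120
ρ = 1 − 6·120/(8·63) = 1 − 720/504 = -0.429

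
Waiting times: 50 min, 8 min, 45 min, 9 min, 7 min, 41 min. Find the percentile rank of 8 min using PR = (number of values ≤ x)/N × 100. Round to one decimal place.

33.3

N = 6.
Strictly below 8: 1. Equal to 8: 1.
PR = 2/6 × 100 = 33.3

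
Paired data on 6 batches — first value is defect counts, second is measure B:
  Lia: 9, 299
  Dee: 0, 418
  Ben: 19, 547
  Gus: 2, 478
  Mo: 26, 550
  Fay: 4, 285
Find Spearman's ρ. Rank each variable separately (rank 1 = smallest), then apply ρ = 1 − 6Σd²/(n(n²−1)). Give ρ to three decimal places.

0.543

Ranks of variable 1: 4, 1, 5, 2, 6, 3
Ranks of variable 2: 2, 3, 5, 4, 6, 1
d = r₁ − r₂: 2, -2, 0, -2, 0, 2
d²: 4, 4, 0, 4, 0, 4; Σd² = 16
ρ = 1 − 6·16/(6·35) = 1 − 96/210 = 0.543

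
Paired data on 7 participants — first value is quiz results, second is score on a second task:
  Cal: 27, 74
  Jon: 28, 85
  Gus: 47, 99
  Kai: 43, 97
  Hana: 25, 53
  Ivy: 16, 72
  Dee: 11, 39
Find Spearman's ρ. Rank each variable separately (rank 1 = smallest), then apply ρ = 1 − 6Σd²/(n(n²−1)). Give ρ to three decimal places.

0.964

Ranks of variable 1: 4, 5, 7, 6, 3, 2, 1
Ranks of variable 2: 4, 5, 7, 6, 2, 3, 1
d = r₁ − r₂: 0, 0, 0, 0, 1, -1, 0
d²: 0, 0, 0, 0, 1, 1, 0; Σd² = 2
ρ = 1 − 6·2/(7·48) = 1 − 12/336 = 0.964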